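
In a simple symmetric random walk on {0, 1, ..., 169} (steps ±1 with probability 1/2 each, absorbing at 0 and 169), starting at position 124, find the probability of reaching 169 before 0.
P(hit 169 before 0) = 124/169

Let u_k = P(hit 169 before 0 | start at k). Then u_0 = 0, u_169 = 1, and u_k = u_{k-1}/2 + u_{k+1}/2 for 1 ≤ k ≤ 168. This harmonic recurrence is solved by u_k = k/169, giving u_124 = 124/169.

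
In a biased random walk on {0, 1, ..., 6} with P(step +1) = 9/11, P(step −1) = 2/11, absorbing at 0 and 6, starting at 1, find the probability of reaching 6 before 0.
P(hit 6 before 0) = (1 − (2/9)^1) / (1 − (2/9)^6) = 59049/75911

Let u_k denote P(reach 6 before 0 | start at k). Boundary: u_0 = 0, u_6 = 1. Recurrence: u_k = 9/11·u_{k+1} + 2/11·u_{k-1} for 1 ≤ k ≤ 5. Try u_k = A + B·r^k with r = q/p = (2/11)/(9/11) = 2/9. Substitution satisfies the recurrence; boundary conditions give:
  u_k = (1 − r^k) / (1 − r^N) = (1 − (2/9)^1) / (1 − (2/9)^6) = 59049/75911.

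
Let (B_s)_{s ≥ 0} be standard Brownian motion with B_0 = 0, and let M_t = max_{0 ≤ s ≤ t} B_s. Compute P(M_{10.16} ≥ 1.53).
P(M_{10.16} ≥ 1.53) = 2·P(B_{10.16} ≥ 1.53) = 2(1 − Φ(1.53/√10.16)) ≈ 0.6312

By the reflection principle for Brownian motion, P(M_t ≥ a) = 2 · P(B_t ≥ a) for a ≥ 0. Since B_t ~ N(0, t), P(B_t ≥ 1.53) = 1 − Φ(1.53/√t) = 1 − Φ(1.53/√10.16) = 1 − Φ(0.4800). So
  P(M_{10.16} ≥ 1.53) = 2(1 − Φ(0.4800)) ≈ 0.6312.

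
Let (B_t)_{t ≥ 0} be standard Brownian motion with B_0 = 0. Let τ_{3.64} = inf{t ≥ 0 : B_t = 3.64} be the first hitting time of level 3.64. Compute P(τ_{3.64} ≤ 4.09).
P(τ_{3.64} ≤ 4.09) = 2(1 − Φ(3.64/√4.09)) = 2(1 − Φ(1.7999)) ≈ 0.0719

By the reflection principle for standard BM, P(τ_b ≤ t) = 2 · P(B_t ≥ b). Since B_t ~ N(0, t), P(B_t ≥ 3.64) = 1 − Φ(3.64/√t) = 1 − Φ(3.64/√4.09) = 1 − Φ(1.7999) ≈ 0.03594. Doubling: P(τ_{3.64} ≤ 4.09) ≈ 2 · 0.03594 = 0.07188 ≈ 0.0719.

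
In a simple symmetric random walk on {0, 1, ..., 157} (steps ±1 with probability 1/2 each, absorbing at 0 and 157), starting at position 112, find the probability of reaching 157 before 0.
P(hit 157 before 0) = 112/157

Let u_k = P(hit 157 before 0 | start at k). Then u_0 = 0, u_157 = 1, and u_k = u_{k-1}/2 + u_{k+1}/2 for 1 ≤ k ≤ 156. This harmonic recurrence is solved by u_k = k/157, giving u_112 = 112/157.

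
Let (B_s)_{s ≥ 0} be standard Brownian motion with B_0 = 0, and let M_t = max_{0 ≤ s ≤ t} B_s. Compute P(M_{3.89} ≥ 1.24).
P(M_{3.89} ≥ 1.24) = 2·P(B_{3.89} ≥ 1.24) = 2(1 − Φ(1.24/√3.89)) ≈ 0.5295

By the reflection principle for Brownian motion, P(M_t ≥ a) = 2 · P(B_t ≥ a) for a ≥ 0. Since B_t ~ N(0, t), P(B_t ≥ 1.24) = 1 − Φ(1.24/√t) = 1 − Φ(1.24/√3.89) = 1 − Φ(0.6287). So
  P(M_{3.89} ≥ 1.24) = 2(1 − Φ(0.6287)) ≈ 0.5295.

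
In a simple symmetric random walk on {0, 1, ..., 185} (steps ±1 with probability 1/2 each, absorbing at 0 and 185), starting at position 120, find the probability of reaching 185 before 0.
P(hit 185 before 0) = 120/185 = 24/37

Let u_k = P(hit 185 before 0 | start at k). Then u_0 = 0, u_185 = 1, and u_k = u_{k-1}/2 + u_{k+1}/2 for 1 ≤ k ≤ 184. This harmonic recurrence is solved by u_k = k/185, giving u_120 = 120/185 = 24/37.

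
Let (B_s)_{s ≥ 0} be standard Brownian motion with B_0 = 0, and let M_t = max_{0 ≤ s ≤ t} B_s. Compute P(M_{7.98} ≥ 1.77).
P(M_{7.98} ≥ 1.77) = 2·P(B_{7.98} ≥ 1.77) = 2(1 − Φ(1.77/√7.98)) ≈ 0.5309

By the reflection principle for Brownian motion, P(M_t ≥ a) = 2 · P(B_t ≥ a) for a ≥ 0. Since B_t ~ N(0, t), P(B_t ≥ 1.77) = 1 − Φ(1.77/√t) = 1 − Φ(1.77/√7.98) = 1 − Φ(0.6266). So
  P(M_{7.98} ≥ 1.77) = 2(1 − Φ(0.6266)) ≈ 0.5309.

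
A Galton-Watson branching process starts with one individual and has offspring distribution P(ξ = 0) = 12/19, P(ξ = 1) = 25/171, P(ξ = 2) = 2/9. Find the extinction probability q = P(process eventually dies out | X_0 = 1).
q = 1

Mean offspring μ = 0·12/19 + 1·25/171 + 2·2/9 = 101/171 ≤ 1. For μ ≤ 1 with offspring not concentrated at 1, the Galton-Watson process goes extinct almost surely, so q = 1.
(Algebraic check: The pgf is f(s) = 12/19 + 25/171·s + 2/9·s². The extinction probability q is the smallest fixed point of f in [0, 1]. Setting s = f(s):
  2/9·s² + (25/171 − 1)·s + 12/19 = 0
  2/9·s² − (12/19 + 2/9)·s + 12/19 = 0
which factors as (s − 1)·(2/9·s − 12/19) = 0, giving roots s = 1 and s = (12/19)/(2/9) = 54/19. Since 54/19 ≥ 1, the smallest root in [0, 1] is s = 1.)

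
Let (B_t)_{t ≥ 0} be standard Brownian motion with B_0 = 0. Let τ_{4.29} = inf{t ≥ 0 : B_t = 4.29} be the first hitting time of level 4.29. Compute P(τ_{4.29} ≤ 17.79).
P(τ_{4.29} ≤ 17.79) = 2(1 − Φ(4.29/√17.79)) = 2(1 − Φ(1.0171)) ≈ 0.3091

By the reflection principle for standard BM, P(τ_b ≤ t) = 2 · P(B_t ≥ b). Since B_t ~ N(0, t), P(B_t ≥ 4.29) = 1 − Φ(4.29/√t) = 1 − Φ(4.29/√17.79) = 1 − Φ(1.0171) ≈ 0.15455. Doubling: P(τ_{4.29} ≤ 17.79) ≈ 2 · 0.15455 = 0.30910 ≈ 0.3091.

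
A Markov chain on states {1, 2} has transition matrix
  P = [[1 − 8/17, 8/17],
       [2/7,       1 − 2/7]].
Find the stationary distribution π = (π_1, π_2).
π_1 = 17/45, π_2 = 28/45

Solve πP = π with π_1 + π_2 = 1. From πP = π: π_1 · (1 − 8/17) + π_2 · 2/7 = π_1 ⇒ π_2 · 2/7 = π_1 · 8/17 ⇒ π_2/π_1 = (8/17)/(2/7) = 28/17. Together with π_1 + π_2 = 1:
  π_1 = (2/7)/(8/17 + 2/7) = (2/7)/(90/119) = 17/45,
  π_2 = (8/17)/(8/17 + 2/7) = (8/17)/(90/119) = 28/45.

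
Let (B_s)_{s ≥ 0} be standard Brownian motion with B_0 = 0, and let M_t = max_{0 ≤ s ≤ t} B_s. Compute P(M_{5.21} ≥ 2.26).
P(M_{5.21} ≥ 2.26) = 2·P(B_{5.21} ≥ 2.26) = 2(1 − Φ(2.26/√5.21)) ≈ 0.3221

By the reflection principle for Brownian motion, P(M_t ≥ a) = 2 · P(B_t ≥ a) for a ≥ 0. Since B_t ~ N(0, t), P(B_t ≥ 2.26) = 1 − Φ(2.26/√t) = 1 − Φ(2.26/√5.21) = 1 − Φ(0.9901). So
  P(M_{5.21} ≥ 2.26) = 2(1 − Φ(0.9901)) ≈ 0.3221.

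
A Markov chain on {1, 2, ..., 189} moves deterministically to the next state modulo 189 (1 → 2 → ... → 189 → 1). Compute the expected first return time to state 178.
E[T_178 | X_0 = 178] = 189

The chain cycles deterministically, so starting at state 178 it returns in exactly 189 steps. Equivalently, the stationary distribution is uniform π_j = 1/189 for every state j, so by Kac's formula E[T_178] = 1/π_178 = 189.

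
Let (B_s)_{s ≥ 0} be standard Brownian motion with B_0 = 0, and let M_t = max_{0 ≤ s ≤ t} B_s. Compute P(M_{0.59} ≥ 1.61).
P(M_{0.59} ≥ 1.61) = 2·P(B_{0.59} ≥ 1.61) = 2(1 − Φ(1.61/√0.59)) ≈ 0.0361

By the reflection principle for Brownian motion, P(M_t ≥ a) = 2 · P(B_t ≥ a) for a ≥ 0. Since B_t ~ N(0, t), P(B_t ≥ 1.61) = 1 − Φ(1.61/√t) = 1 − Φ(1.61/√0.59) = 1 − Φ(2.0960). So
  P(M_{0.59} ≥ 1.61) = 2(1 − Φ(2.0960)) ≈ 0.0361.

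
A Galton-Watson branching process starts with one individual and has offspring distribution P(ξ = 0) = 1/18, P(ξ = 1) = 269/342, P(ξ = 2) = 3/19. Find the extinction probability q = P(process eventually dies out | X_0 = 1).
q = 19/54

The pgf is f(s) = 1/18 + 269/342·s + 3/19·s². The extinction probability q is the smallest fixed point of f in [0, 1]. Setting s = f(s):
  3/19·s² + (269/342 − 1)·s + 1/18 = 0
  3/19·s² − (1/18 + 3/19)·s + 1/18 = 0
which factors as (s − 1)·(3/19·s − 1/18) = 0, giving roots s = 1 and s = (1/18)/(3/19) = 19/54.
Mean offspring μ = 269/342 + 2·3/19 = 377/342 > 1 (supercritical), so q < 1. The extinction probability is the smaller root: q = (1/18)/(3/19) = 19/54.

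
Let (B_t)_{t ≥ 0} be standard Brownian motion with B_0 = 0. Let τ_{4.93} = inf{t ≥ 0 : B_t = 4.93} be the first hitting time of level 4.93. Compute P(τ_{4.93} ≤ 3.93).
P(τ_{4.93} ≤ 3.93) = 2(1 − Φ(4.93/√3.93)) = 2(1 − Φ(2.4869)) ≈ 0.0129

By the reflection principle for standard BM, P(τ_b ≤ t) = 2 · P(B_t ≥ b). Since B_t ~ N(0, t), P(B_t ≥ 4.93) = 1 − Φ(4.93/√t) = 1 − Φ(4.93/√3.93) = 1 − Φ(2.4869) ≈ 0.00644. Doubling: P(τ_{4.93} ≤ 3.93) ≈ 2 · 0.00644 = 0.01288 ≈ 0.0129.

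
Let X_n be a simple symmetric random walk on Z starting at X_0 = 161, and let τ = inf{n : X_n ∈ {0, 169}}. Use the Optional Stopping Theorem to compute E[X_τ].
E[X_τ] = 161

X_n is a martingale and τ is a bounded-mean stopping time (indeed τ is finite a.s. with bounded expectation since the walk is in a bounded region). By the OST, E[X_τ] = E[X_0] = 161. Equivalently: E[X_τ] = 169 · P(hit 169 first) + 0 · P(hit 0 first) = 169 · (161/169) = 161.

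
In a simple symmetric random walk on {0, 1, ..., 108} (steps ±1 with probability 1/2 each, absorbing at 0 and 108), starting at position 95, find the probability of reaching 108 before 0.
P(hit 108 before 0) = 95/108

Let u_k = P(hit 108 before 0 | start at k). Then u_0 = 0, u_108 = 1, and u_k = u_{k-1}/2 + u_{k+1}/2 for 1 ≤ k ≤ 107. This harmonic recurrence is solved by u_k = k/108, giving u_95 = 95/108.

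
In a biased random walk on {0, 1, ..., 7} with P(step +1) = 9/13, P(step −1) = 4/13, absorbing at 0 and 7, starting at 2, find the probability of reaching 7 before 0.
P(hit 7 before 0) = (1 − (4/9)^2) / (1 − (4/9)^7) = 767637/953317

Let u_k denote P(reach 7 before 0 | start at k). Boundary: u_0 = 0, u_7 = 1. Recurrence: u_k = 9/13·u_{k+1} + 4/13·u_{k-1} for 1 ≤ k ≤ 6. Try u_k = A + B·r^k with r = q/p = (4/13)/(9/13) = 4/9. Substitution satisfies the recurrence; boundary conditions give:
  u_k = (1 − r^k) / (1 − r^N) = (1 − (4/9)^2) / (1 − (4/9)^7) = 767637/953317.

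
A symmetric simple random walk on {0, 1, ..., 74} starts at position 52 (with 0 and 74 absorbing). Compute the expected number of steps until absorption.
E[τ | X_0 = 52] = 1144

Let v_k = E[τ | X_0 = k]. Boundary: v_0 = v_74 = 0. Recurrence: v_k = 1 + (v_{k-1} + v_{k+1})/2 for 1 ≤ k ≤ 73. The particular solution to v_k − (v_{k-1} + v_{k+1})/2 = 1 is v_k = −k^2. Adding homogeneous solution A + B k and matching boundaries gives v_k = k (74 − k). Substituting k = 52: v_52 = 52 · 22 = 1144.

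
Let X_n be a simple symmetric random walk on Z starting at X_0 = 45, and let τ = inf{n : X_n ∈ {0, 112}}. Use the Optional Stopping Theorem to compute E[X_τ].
E[X_τ] = 45

X_n is a martingale and τ is a bounded-mean stopping time (indeed τ is finite a.s. with bounded expectation since the walk is in a bounded region). By the OST, E[X_τ] = E[X_0] = 45. Equivalently: E[X_τ] = 112 · P(hit 112 first) + 0 · P(hit 0 first) = 112 · (45/112) = 45.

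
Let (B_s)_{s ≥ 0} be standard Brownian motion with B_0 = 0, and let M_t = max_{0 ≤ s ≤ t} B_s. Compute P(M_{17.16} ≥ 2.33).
P(M_{17.16} ≥ 2.33) = 2·P(B_{17.16} ≥ 2.33) = 2(1 − Φ(2.33/√17.16)) ≈ 0.5738

By the reflection principle for Brownian motion, P(M_t ≥ a) = 2 · P(B_t ≥ a) for a ≥ 0. Since B_t ~ N(0, t), P(B_t ≥ 2.33) = 1 − Φ(2.33/√t) = 1 − Φ(2.33/√17.16) = 1 − Φ(0.5625). So
  P(M_{17.16} ≥ 2.33) = 2(1 − Φ(0.5625)) ≈ 0.5738.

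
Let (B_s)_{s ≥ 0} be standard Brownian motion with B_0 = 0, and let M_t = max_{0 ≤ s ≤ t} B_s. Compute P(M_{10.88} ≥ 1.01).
P(M_{10.88} ≥ 1.01) = 2·P(B_{10.88} ≥ 1.01) = 2(1 − Φ(1.01/√10.88)) ≈ 0.7595

By the reflection principle for Brownian motion, P(M_t ≥ a) = 2 · P(B_t ≥ a) for a ≥ 0. Since B_t ~ N(0, t), P(B_t ≥ 1.01) = 1 − Φ(1.01/√t) = 1 − Φ(1.01/√10.88) = 1 − Φ(0.3062). So
  P(M_{10.88} ≥ 1.01) = 2(1 − Φ(0.3062)) ≈ 0.7595.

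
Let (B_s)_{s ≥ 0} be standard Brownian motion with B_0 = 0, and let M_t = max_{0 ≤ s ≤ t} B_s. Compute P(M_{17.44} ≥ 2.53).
P(M_{17.44} ≥ 2.53) = 2·P(B_{17.44} ≥ 2.53) = 2(1 − Φ(2.53/√17.44)) ≈ 0.5446

By the reflection principle for Brownian motion, P(M_t ≥ a) = 2 · P(B_t ≥ a) for a ≥ 0. Since B_t ~ N(0, t), P(B_t ≥ 2.53) = 1 − Φ(2.53/√t) = 1 − Φ(2.53/√17.44) = 1 − Φ(0.6058). So
  P(M_{17.44} ≥ 2.53) = 2(1 − Φ(0.6058)) ≈ 0.5446.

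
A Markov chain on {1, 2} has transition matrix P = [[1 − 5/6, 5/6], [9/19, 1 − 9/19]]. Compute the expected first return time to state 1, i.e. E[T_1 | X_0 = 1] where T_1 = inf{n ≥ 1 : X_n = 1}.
E[T_1 | X_0 = 1] = 1/π_1 = 149/54

For an irreducible recurrent Markov chain with stationary distribution π, E[T_i | X_0 = i] = 1/π_i (Kac's formula). Here π_1 = (9/19)/(5/6 + 9/19) = (9/19)/(149/114) = 54/149, so E[T_1 | X_0 = 1] = 1/π_1 = (5/6 + 9/19)/(9/19) = (149/114)/(9/19) = 149/54.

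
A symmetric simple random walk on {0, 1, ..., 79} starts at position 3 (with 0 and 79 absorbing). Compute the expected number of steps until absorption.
E[τ | X_0 = 3] = 228

Let v_k = E[τ | X_0 = k]. Boundary: v_0 = v_79 = 0. Recurrence: v_k = 1 + (v_{k-1} + v_{k+1})/2 for 1 ≤ k ≤ 78. The particular solution to v_k − (v_{k-1} + v_{k+1})/2 = 1 is v_k = −k^2. Adding homogeneous solution A + B k and matching boundaries gives v_k = k (79 − k). Substituting k = 3: v_3 = 3 · 76 = 228.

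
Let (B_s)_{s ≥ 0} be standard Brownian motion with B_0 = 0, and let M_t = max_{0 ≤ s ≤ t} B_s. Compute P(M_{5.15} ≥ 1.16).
P(M_{5.15} ≥ 1.16) = 2·P(B_{5.15} ≥ 1.16) = 2(1 − Φ(1.16/√5.15)) ≈ 0.6092

By the reflection principle for Brownian motion, P(M_t ≥ a) = 2 · P(B_t ≥ a) for a ≥ 0. Since B_t ~ N(0, t), P(B_t ≥ 1.16) = 1 − Φ(1.16/√t) = 1 − Φ(1.16/√5.15) = 1 − Φ(0.5112). So
  P(M_{5.15} ≥ 1.16) = 2(1 − Φ(0.5112)) ≈ 0.6092.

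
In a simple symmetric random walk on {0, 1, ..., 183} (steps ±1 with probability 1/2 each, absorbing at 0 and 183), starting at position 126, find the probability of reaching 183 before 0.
P(hit 183 before 0) = 126/183 = 42/61

Let u_k = P(hit 183 before 0 | start at k). Then u_0 = 0, u_183 = 1, and u_k = u_{k-1}/2 + u_{k+1}/2 for 1 ≤ k ≤ 182. This harmonic recurrence is solved by u_k = k/183, giving u_126 = 126/183 = 42/61.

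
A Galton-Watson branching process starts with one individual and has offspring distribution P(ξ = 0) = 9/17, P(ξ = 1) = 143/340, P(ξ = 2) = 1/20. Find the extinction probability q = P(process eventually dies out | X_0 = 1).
q = 1

Mean offspring μ = 0·9/17 + 1·143/340 + 2·1/20 = 177/340 ≤ 1. For μ ≤ 1 with offspring not concentrated at 1, the Galton-Watson process goes extinct almost surely, so q = 1.
(Algebraic check: The pgf is f(s) = 9/17 + 143/340·s + 1/20·s². The extinction probability q is the smallest fixed point of f in [0, 1]. Setting s = f(s):
  1/20·s² + (143/340 − 1)·s + 9/17 = 0
  1/20·s² − (9/17 + 1/20)·s + 9/17 = 0
which factors as (s − 1)·(1/20·s − 9/17) = 0, giving roots s = 1 and s = (9/17)/(1/20) = 180/17. Since 180/17 ≥ 1, the smallest root in [0, 1] is s = 1.)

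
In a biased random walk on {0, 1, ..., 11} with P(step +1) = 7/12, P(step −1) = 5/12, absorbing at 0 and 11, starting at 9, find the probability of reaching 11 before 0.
P(hit 11 before 0) = (1 − (5/7)^9) / (1 − (5/7)^11) = 940811809/964249309

Let u_k denote P(reach 11 before 0 | start at k). Boundary: u_0 = 0, u_11 = 1. Recurrence: u_k = 7/12·u_{k+1} + 5/12·u_{k-1} for 1 ≤ k ≤ 10. Try u_k = A + B·r^k with r = q/p = (5/12)/(7/12) = 5/7. Substitution satisfies the recurrence; boundary conditions give:
  u_k = (1 − r^k) / (1 − r^N) = (1 − (5/7)^9) / (1 − (5/7)^11) = 940811809/964249309.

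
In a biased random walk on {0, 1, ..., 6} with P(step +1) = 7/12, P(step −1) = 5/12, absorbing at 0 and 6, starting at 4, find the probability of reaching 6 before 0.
P(hit 6 before 0) = (1 − (5/7)^4) / (1 − (5/7)^6) = 3626/4251

Let u_k denote P(reach 6 before 0 | start at k). Boundary: u_0 = 0, u_6 = 1. Recurrence: u_k = 7/12·u_{k+1} + 5/12·u_{k-1} for 1 ≤ k ≤ 5. Try u_k = A + B·r^k with r = q/p = (5/12)/(7/12) = 5/7. Substitution satisfies the recurrence; boundary conditions give:
  u_k = (1 − r^k) / (1 − r^N) = (1 − (5/7)^4) / (1 − (5/7)^6) = 3626/4251.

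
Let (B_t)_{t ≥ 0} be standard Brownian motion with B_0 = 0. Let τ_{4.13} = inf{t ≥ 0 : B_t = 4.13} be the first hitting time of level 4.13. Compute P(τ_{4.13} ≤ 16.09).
P(τ_{4.13} ≤ 16.09) = 2(1 − Φ(4.13/√16.09)) = 2(1 − Φ(1.0296)) ≈ 0.3032

By the reflection principle for standard BM, P(τ_b ≤ t) = 2 · P(B_t ≥ b). Since B_t ~ N(0, t), P(B_t ≥ 4.13) = 1 − Φ(4.13/√t) = 1 − Φ(4.13/√16.09) = 1 − Φ(1.0296) ≈ 0.15160. Doubling: P(τ_{4.13} ≤ 16.09) ≈ 2 · 0.15160 = 0.30320 ≈ 0.3032.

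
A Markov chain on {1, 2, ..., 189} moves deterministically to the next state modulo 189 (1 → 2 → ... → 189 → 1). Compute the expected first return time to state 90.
E[T_90 | X_0 = 90] = 189

The chain cycles deterministically, so starting at state 90 it returns in exactly 189 steps. Equivalently, the stationary distribution is uniform π_j = 1/189 for every state j, so by Kac's formula E[T_90] = 1/π_90 = 189.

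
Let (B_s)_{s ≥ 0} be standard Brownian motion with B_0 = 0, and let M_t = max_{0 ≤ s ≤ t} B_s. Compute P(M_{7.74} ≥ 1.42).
P(M_{7.74} ≥ 1.42) = 2·P(B_{7.74} ≥ 1.42) = 2(1 − Φ(1.42/√7.74)) ≈ 0.6098

By the reflection principle for Brownian motion, P(M_t ≥ a) = 2 · P(B_t ≥ a) for a ≥ 0. Since B_t ~ N(0, t), P(B_t ≥ 1.42) = 1 − Φ(1.42/√t) = 1 − Φ(1.42/√7.74) = 1 − Φ(0.5104). So
  P(M_{7.74} ≥ 1.42) = 2(1 − Φ(0.5104)) ≈ 0.6098.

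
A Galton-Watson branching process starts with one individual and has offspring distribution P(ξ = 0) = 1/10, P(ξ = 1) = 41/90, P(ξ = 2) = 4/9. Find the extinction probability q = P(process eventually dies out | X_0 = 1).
q = 9/40

The pgf is f(s) = 1/10 + 41/90·s + 4/9·s². The extinction probability q is the smallest fixed point of f in [0, 1]. Setting s = f(s):
  4/9·s² + (41/90 − 1)·s + 1/10 = 0
  4/9·s² − (1/10 + 4/9)·s + 1/10 = 0
which factors as (s − 1)·(4/9·s − 1/10) = 0, giving roots s = 1 and s = (1/10)/(4/9) = 9/40.
Mean offspring μ = 41/90 + 2·4/9 = 121/90 > 1 (supercritical), so q < 1. The extinction probability is the smaller root: q = (1/10)/(4/9) = 9/40.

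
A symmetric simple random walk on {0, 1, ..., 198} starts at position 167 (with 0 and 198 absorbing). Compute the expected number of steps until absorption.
E[τ | X_0 = 167] = 5177

Let v_k = E[τ | X_0 = k]. Boundary: v_0 = v_198 = 0. Recurrence: v_k = 1 + (v_{k-1} + v_{k+1})/2 for 1 ≤ k ≤ 197. The particular solution to v_k − (v_{k-1} + v_{k+1})/2 = 1 is v_k = −k^2. Adding homogeneous solution A + B k and matching boundaries gives v_k = k (198 − k). Substituting k = 167: v_167 = 167 · 31 = 5177.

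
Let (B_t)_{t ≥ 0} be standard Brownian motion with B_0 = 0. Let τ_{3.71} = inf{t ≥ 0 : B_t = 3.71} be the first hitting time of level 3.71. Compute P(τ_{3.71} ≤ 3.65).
P(τ_{3.71} ≤ 3.65) = 2(1 − Φ(3.71/√3.65)) = 2(1 − Φ(1.9419)) ≈ 0.0521

By the reflection principle for standard BM, P(τ_b ≤ t) = 2 · P(B_t ≥ b). Since B_t ~ N(0, t), P(B_t ≥ 3.71) = 1 − Φ(3.71/√t) = 1 − Φ(3.71/√3.65) = 1 − Φ(1.9419) ≈ 0.02607. Doubling: P(τ_{3.71} ≤ 3.65) ≈ 2 · 0.02607 = 0.05214 ≈ 0.0521.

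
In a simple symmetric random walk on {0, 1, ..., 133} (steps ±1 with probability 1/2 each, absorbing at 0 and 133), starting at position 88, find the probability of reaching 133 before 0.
P(hit 133 before 0) = 88/133

Let u_k = P(hit 133 before 0 | start at k). Then u_0 = 0, u_133 = 1, and u_k = u_{k-1}/2 + u_{k+1}/2 for 1 ≤ k ≤ 132. This harmonic recurrence is solved by u_k = k/133, giving u_88 = 88/133.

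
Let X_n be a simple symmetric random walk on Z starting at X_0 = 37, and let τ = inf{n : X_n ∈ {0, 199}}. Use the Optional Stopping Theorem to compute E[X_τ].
E[X_τ] = 37

X_n is a martingale and τ is a bounded-mean stopping time (indeed τ is finite a.s. with bounded expectation since the walk is in a bounded region). By the OST, E[X_τ] = E[X_0] = 37. Equivalently: E[X_τ] = 199 · P(hit 199 first) + 0 · P(hit 0 first) = 199 · (37/199) = 37.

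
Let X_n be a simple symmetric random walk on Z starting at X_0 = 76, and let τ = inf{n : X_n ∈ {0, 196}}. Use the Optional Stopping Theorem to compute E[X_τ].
E[X_τ] = 76

X_n is a martingale and τ is a bounded-mean stopping time (indeed τ is finite a.s. with bounded expectation since the walk is in a bounded region). By the OST, E[X_τ] = E[X_0] = 76. Equivalently: E[X_τ] = 196 · P(hit 196 first) + 0 · P(hit 0 first) = 196 · (76/196) = 76.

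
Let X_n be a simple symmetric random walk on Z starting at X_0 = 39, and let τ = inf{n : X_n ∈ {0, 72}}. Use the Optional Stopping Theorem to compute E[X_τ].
E[X_τ] = 39

X_n is a martingale and τ is a bounded-mean stopping time (indeed τ is finite a.s. with bounded expectation since the walk is in a bounded region). By the OST, E[X_τ] = E[X_0] = 39. Equivalently: E[X_τ] = 72 · P(hit 72 first) + 0 · P(hit 0 first) = 72 · (39/72) = 39.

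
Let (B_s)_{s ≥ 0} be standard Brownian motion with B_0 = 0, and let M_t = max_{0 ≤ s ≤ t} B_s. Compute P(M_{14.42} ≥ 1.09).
P(M_{14.42} ≥ 1.09) = 2·P(B_{14.42} ≥ 1.09) = 2(1 − Φ(1.09/√14.42)) ≈ 0.7741

By the reflection principle for Brownian motion, P(M_t ≥ a) = 2 · P(B_t ≥ a) for a ≥ 0. Since B_t ~ N(0, t), P(B_t ≥ 1.09) = 1 − Φ(1.09/√t) = 1 − Φ(1.09/√14.42) = 1 − Φ(0.2870). So
  P(M_{14.42} ≥ 1.09) = 2(1 − Φ(0.2870)) ≈ 0.7741.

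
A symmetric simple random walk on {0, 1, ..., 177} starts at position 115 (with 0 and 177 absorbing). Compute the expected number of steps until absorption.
E[τ | X_0 = 115] = 7130

Let v_k = E[τ | X_0 = k]. Boundary: v_0 = v_177 = 0. Recurrence: v_k = 1 + (v_{k-1} + v_{k+1})/2 for 1 ≤ k ≤ 176. The particular solution to v_k − (v_{k-1} + v_{k+1})/2 = 1 is v_k = −k^2. Adding homogeneous solution A + B k and matching boundaries gives v_k = k (177 − k). Substituting k = 115: v_115 = 115 · 62 = 7130.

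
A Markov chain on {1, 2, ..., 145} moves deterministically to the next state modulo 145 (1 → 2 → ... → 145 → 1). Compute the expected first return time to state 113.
E[T_113 | X_0 = 113] = 145

The chain cycles deterministically, so starting at state 113 it returns in exactly 145 steps. Equivalently, the stationary distribution is uniform π_j = 1/145 for every state j, so by Kac's formula E[T_113] = 1/π_113 = 145.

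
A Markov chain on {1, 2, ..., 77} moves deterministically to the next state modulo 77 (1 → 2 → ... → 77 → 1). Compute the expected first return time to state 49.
E[T_49 | X_0 = 49] = 77

The chain cycles deterministically, so starting at state 49 it returns in exactly 77 steps. Equivalently, the stationary distribution is uniform π_j = 1/77 for every state j, so by Kac's formula E[T_49] = 1/π_49 = 77.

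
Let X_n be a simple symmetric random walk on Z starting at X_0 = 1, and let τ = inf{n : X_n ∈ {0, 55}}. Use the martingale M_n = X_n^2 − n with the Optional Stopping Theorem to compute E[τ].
E[τ] = 54

M_n = X_n^2 − n is a martingale (since E[X_{n+1}^2 | F_n] = X_n^2 + 1). By OST (τ has finite mean in a bounded region), E[M_τ] = E[M_0] = X_0^2 − 0 = 1^2 = 1. Also E[M_τ] = E[X_τ^2] − E[τ]. The walk exits at 0 or 55, with P(hit 55 first) = 1/55, so E[X_τ^2] = 55^2 · 1/55 + 0 = 55. Thus E[τ] = E[X_τ^2] − E[M_τ] = 55 − 1 = 54 = 1(55 − 1) = 54.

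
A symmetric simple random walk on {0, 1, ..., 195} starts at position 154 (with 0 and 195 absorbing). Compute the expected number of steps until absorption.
E[τ | X_0 = 154] = 6314

Let v_k = E[τ | X_0 = k]. Boundary: v_0 = v_195 = 0. Recurrence: v_k = 1 + (v_{k-1} + v_{k+1})/2 for 1 ≤ k ≤ 194. The particular solution to v_k − (v_{k-1} + v_{k+1})/2 = 1 is v_k = −k^2. Adding homogeneous solution A + B k and matching boundaries gives v_k = k (195 − k). Substituting k = 154: v_154 = 154 · 41 = 6314.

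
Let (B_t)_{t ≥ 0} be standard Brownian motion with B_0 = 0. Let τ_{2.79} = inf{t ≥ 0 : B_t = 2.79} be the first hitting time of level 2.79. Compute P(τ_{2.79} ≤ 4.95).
P(τ_{2.79} ≤ 4.95) = 2(1 − Φ(2.79/√4.95)) = 2(1 − Φ(1.2540)) ≈ 0.2098

By the reflection principle for standard BM, P(τ_b ≤ t) = 2 · P(B_t ≥ b). Since B_t ~ N(0, t), P(B_t ≥ 2.79) = 1 − Φ(2.79/√t) = 1 − Φ(2.79/√4.95) = 1 − Φ(1.2540) ≈ 0.10492. Doubling: P(τ_{2.79} ≤ 4.95) ≈ 2 · 0.10492 = 0.20984 ≈ 0.2098.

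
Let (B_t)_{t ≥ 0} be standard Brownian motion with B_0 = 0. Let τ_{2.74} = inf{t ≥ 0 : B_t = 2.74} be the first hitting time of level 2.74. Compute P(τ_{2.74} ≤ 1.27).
P(τ_{2.74} ≤ 1.27) = 2(1 − Φ(2.74/√1.27)) = 2(1 − Φ(2.4314)) ≈ 0.0150

By the reflection principle for standard BM, P(τ_b ≤ t) = 2 · P(B_t ≥ b). Since B_t ~ N(0, t), P(B_t ≥ 2.74) = 1 − Φ(2.74/√t) = 1 − Φ(2.74/√1.27) = 1 − Φ(2.4314) ≈ 0.00752. Doubling: P(τ_{2.74} ≤ 1.27) ≈ 2 · 0.00752 = 0.01504 ≈ 0.0150.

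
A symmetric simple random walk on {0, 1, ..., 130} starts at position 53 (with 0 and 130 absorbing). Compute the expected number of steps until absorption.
E[τ | X_0 = 53] = 4081

Let v_k = E[τ | X_0 = k]. Boundary: v_0 = v_130 = 0. Recurrence: v_k = 1 + (v_{k-1} + v_{k+1})/2 for 1 ≤ k ≤ 129. The particular solution to v_k − (v_{k-1} + v_{k+1})/2 = 1 is v_k = −k^2. Adding homogeneous solution A + B k and matching boundaries gives v_k = k (130 − k). Substituting k = 53: v_53 = 53 · 77 = 4081.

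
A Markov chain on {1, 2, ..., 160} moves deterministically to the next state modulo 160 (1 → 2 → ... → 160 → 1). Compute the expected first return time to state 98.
E[T_98 | X_0 = 98] = 160

The chain cycles deterministically, so starting at state 98 it returns in exactly 160 steps. Equivalently, the stationary distribution is uniform π_j = 1/160 for every state j, so by Kac's formula E[T_98] = 1/π_98 = 160.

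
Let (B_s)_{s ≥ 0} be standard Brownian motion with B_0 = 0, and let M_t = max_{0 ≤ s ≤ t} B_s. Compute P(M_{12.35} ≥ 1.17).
P(M_{12.35} ≥ 1.17) = 2·P(B_{12.35} ≥ 1.17) = 2(1 − Φ(1.17/√12.35)) ≈ 0.7392

By the reflection principle for Brownian motion, P(M_t ≥ a) = 2 · P(B_t ≥ a) for a ≥ 0. Since B_t ~ N(0, t), P(B_t ≥ 1.17) = 1 − Φ(1.17/√t) = 1 − Φ(1.17/√12.35) = 1 − Φ(0.3329). So
  P(M_{12.35} ≥ 1.17) = 2(1 − Φ(0.3329)) ≈ 0.7392.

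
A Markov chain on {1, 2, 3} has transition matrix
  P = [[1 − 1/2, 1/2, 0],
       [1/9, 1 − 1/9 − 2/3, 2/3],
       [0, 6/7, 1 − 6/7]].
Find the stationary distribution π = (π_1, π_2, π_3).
π = (1/9, 1/2, 7/18)

This is a birth-death chain on three states, which satisfies detailed balance: π_1 · P_{12} = π_2 · P_{21} and π_2 · P_{23} = π_3 · P_{32}.
From π_1 · 1/2 = π_2 · 1/9: π_2/π_1 = (1/2)/(1/9) = 9/2.
From π_2 · 2/3 = π_3 · 6/7: π_3/π_2 = (2/3)/(6/7) = 7/9.
Take π_1 proportional to 1; then unnormalized π = (1, 9/2, 7/2). Normalize by dividing by the sum 9:
  π = (1/9, 1/2, 7/18).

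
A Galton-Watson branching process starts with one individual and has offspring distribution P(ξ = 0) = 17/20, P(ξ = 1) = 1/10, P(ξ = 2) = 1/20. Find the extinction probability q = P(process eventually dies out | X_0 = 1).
q = 1

Mean offspring μ = 0·17/20 + 1·1/10 + 2·1/20 = 1/5 ≤ 1. For μ ≤ 1 with offspring not concentrated at 1, the Galton-Watson process goes extinct almost surely, so q = 1.
(Algebraic check: The pgf is f(s) = 17/20 + 1/10·s + 1/20·s². The extinction probability q is the smallest fixed point of f in [0, 1]. Setting s = f(s):
  1/20·s² + (1/10 − 1)·s + 17/20 = 0
  1/20·s² − (17/20 + 1/20)·s + 17/20 = 0
which factors as (s − 1)·(1/20·s − 17/20) = 0, giving roots s = 1 and s = (17/20)/(1/20) = 17. Since 17 ≥ 1, the smallest root in [0, 1] is s = 1.)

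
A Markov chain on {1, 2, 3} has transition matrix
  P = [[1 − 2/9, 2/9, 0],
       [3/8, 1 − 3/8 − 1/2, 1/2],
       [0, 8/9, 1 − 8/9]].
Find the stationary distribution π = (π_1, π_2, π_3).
π = (27/52, 4/13, 9/52)

This is a birth-death chain on three states, which satisfies detailed balance: π_1 · P_{12} = π_2 · P_{21} and π_2 · P_{23} = π_3 · P_{32}.
From π_1 · 2/9 = π_2 · 3/8: π_2/π_1 = (2/9)/(3/8) = 16/27.
From π_2 · 1/2 = π_3 · 8/9: π_3/π_2 = (1/2)/(8/9) = 9/16.
Take π_1 proportional to 1; then unnormalized π = (1, 16/27, 1/3). Normalize by dividing by the sum 52/27:
  π = (27/52, 4/13, 9/52).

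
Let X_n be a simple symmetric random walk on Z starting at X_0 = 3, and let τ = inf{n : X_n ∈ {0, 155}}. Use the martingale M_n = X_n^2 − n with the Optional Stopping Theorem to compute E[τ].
E[τ] = 456

M_n = X_n^2 − n is a martingale (since E[X_{n+1}^2 | F_n] = X_n^2 + 1). By OST (τ has finite mean in a bounded region), E[M_τ] = E[M_0] = X_0^2 − 0 = 3^2 = 9. Also E[M_τ] = E[X_τ^2] − E[τ]. The walk exits at 0 or 155, with P(hit 155 first) = 3/155, so E[X_τ^2] = 155^2 · 3/155 + 0 = 465. Thus E[τ] = E[X_τ^2] − E[M_τ] = 465 − 9 = 456 = 3(155 − 3) = 456.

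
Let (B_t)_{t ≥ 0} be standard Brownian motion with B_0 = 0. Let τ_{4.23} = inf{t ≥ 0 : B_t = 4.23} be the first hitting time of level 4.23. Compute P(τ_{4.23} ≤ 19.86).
P(τ_{4.23} ≤ 19.86) = 2(1 − Φ(4.23/√19.86)) = 2(1 − Φ(0.9492)) ≈ 0.3425

By the reflection principle for standard BM, P(τ_b ≤ t) = 2 · P(B_t ≥ b). Since B_t ~ N(0, t), P(B_t ≥ 4.23) = 1 − Φ(4.23/√t) = 1 − Φ(4.23/√19.86) = 1 − Φ(0.9492) ≈ 0.17126. Doubling: P(τ_{4.23} ≤ 19.86) ≈ 2 · 0.17126 = 0.34252 ≈ 0.3425.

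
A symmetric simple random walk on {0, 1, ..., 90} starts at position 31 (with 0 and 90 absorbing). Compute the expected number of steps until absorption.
E[τ | X_0 = 31] = 1829

Let v_k = E[τ | X_0 = k]. Boundary: v_0 = v_90 = 0. Recurrence: v_k = 1 + (v_{k-1} + v_{k+1})/2 for 1 ≤ k ≤ 89. The particular solution to v_k − (v_{k-1} + v_{k+1})/2 = 1 is v_k = −k^2. Adding homogeneous solution A + B k and matching boundaries gives v_k = k (90 − k). Substituting k = 31: v_31 = 31 · 59 = 1829.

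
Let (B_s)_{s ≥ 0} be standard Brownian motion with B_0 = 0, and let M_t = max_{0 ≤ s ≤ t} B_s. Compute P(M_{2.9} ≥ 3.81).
P(M_{2.9} ≥ 3.81) = 2·P(B_{2.9} ≥ 3.81) = 2(1 − Φ(3.81/√2.9)) ≈ 0.0253

By the reflection principle for Brownian motion, P(M_t ≥ a) = 2 · P(B_t ≥ a) for a ≥ 0. Since B_t ~ N(0, t), P(B_t ≥ 3.81) = 1 − Φ(3.81/√t) = 1 − Φ(3.81/√2.9) = 1 − Φ(2.2373). So
  P(M_{2.9} ≥ 3.81) = 2(1 − Φ(2.2373)) ≈ 0.0253.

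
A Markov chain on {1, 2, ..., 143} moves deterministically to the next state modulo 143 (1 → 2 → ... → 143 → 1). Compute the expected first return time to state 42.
E[T_42 | X_0 = 42] = 143

The chain cycles deterministically, so starting at state 42 it returns in exactly 143 steps. Equivalently, the stationary distribution is uniform π_j = 1/143 for every state j, so by Kac's formula E[T_42] = 1/π_42 = 143.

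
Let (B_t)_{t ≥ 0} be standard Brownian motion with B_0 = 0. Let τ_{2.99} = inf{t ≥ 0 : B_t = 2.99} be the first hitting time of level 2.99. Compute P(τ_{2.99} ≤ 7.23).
P(τ_{2.99} ≤ 7.23) = 2(1 − Φ(2.99/√7.23)) = 2(1 − Φ(1.1120)) ≈ 0.2661

By the reflection principle for standard BM, P(τ_b ≤ t) = 2 · P(B_t ≥ b). Since B_t ~ N(0, t), P(B_t ≥ 2.99) = 1 − Φ(2.99/√t) = 1 − Φ(2.99/√7.23) = 1 − Φ(1.1120) ≈ 0.13307. Doubling: P(τ_{2.99} ≤ 7.23) ≈ 2 · 0.13307 = 0.26614 ≈ 0.2661.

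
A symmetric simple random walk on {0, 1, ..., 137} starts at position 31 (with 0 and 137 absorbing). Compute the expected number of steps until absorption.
E[τ | X_0 = 31] = 3286

Let v_k = E[τ | X_0 = k]. Boundary: v_0 = v_137 = 0. Recurrence: v_k = 1 + (v_{k-1} + v_{k+1})/2 for 1 ≤ k ≤ 136. The particular solution to v_k − (v_{k-1} + v_{k+1})/2 = 1 is v_k = −k^2. Adding homogeneous solution A + B k and matching boundaries gives v_k = k (137 − k). Substituting k = 31: v_31 = 31 · 106 = 3286.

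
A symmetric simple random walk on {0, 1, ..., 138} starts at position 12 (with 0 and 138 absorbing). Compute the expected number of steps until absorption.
E[τ | X_0 = 12] = 1512

Let v_k = E[τ | X_0 = k]. Boundary: v_0 = v_138 = 0. Recurrence: v_k = 1 + (v_{k-1} + v_{k+1})/2 for 1 ≤ k ≤ 137. The particular solution to v_k − (v_{k-1} + v_{k+1})/2 = 1 is v_k = −k^2. Adding homogeneous solution A + B k and matching boundaries gives v_k = k (138 − k). Substituting k = 12: v_12 = 12 · 126 = 1512.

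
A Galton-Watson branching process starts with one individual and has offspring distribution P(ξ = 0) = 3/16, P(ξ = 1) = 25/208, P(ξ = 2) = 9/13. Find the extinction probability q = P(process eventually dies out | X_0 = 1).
q = 13/48

The pgf is f(s) = 3/16 + 25/208·s + 9/13·s². The extinction probability q is the smallest fixed point of f in [0, 1]. Setting s = f(s):
  9/13·s² + (25/208 − 1)·s + 3/16 = 0
  9/13·s² − (3/16 + 9/13)·s + 3/16 = 0
which factors as (s − 1)·(9/13·s − 3/16) = 0, giving roots s = 1 and s = (3/16)/(9/13) = 13/48.
Mean offspring μ = 25/208 + 2·9/13 = 313/208 > 1 (supercritical), so q < 1. The extinction probability is the smaller root: q = (3/16)/(9/13) = 13/48.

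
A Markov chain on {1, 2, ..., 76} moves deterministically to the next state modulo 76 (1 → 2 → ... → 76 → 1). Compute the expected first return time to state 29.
E[T_29 | X_0 = 29] = 76

The chain cycles deterministically, so starting at state 29 it returns in exactly 76 steps. Equivalently, the stationary distribution is uniform π_j = 1/76 for every state j, so by Kac's formula E[T_29] = 1/π_29 = 76.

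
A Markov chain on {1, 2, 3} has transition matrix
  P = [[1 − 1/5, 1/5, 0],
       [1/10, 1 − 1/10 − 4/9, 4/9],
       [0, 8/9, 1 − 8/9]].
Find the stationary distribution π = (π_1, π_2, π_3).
π = (1/4, 1/2, 1/4)

This is a birth-death chain on three states, which satisfies detailed balance: π_1 · P_{12} = π_2 · P_{21} and π_2 · P_{23} = π_3 · P_{32}.
From π_1 · 1/5 = π_2 · 1/10: π_2/π_1 = (1/5)/(1/10) = 2.
From π_2 · 4/9 = π_3 · 8/9: π_3/π_2 = (4/9)/(8/9) = 1/2.
Take π_1 proportional to 1; then unnormalized π = (1, 2, 1). Normalize by dividing by the sum 4:
  π = (1/4, 1/2, 1/4).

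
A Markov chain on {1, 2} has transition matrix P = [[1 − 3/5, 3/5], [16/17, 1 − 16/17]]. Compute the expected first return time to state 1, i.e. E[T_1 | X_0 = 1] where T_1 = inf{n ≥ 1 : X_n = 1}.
E[T_1 | X_0 = 1] = 1/π_1 = 131/80

For an irreducible recurrent Markov chain with stationary distribution π, E[T_i | X_0 = i] = 1/π_i (Kac's formula). Here π_1 = (16/17)/(3/5 + 16/17) = (16/17)/(131/85) = 80/131, so E[T_1 | X_0 = 1] = 1/π_1 = (3/5 + 16/17)/(16/17) = (131/85)/(16/17) = 131/80.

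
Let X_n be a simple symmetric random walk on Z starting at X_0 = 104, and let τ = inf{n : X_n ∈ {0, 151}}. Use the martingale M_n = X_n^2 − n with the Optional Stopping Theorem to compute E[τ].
E[τ] = 4888

M_n = X_n^2 − n is a martingale (since E[X_{n+1}^2 | F_n] = X_n^2 + 1). By OST (τ has finite mean in a bounded region), E[M_τ] = E[M_0] = X_0^2 − 0 = 104^2 = 10816. Also E[M_τ] = E[X_τ^2] − E[τ]. The walk exits at 0 or 151, with P(hit 151 first) = 104/151, so E[X_τ^2] = 151^2 · 104/151 + 0 = 15704. Thus E[τ] = E[X_τ^2] − E[M_τ] = 15704 − 10816 = 4888 = 104(151 − 104) = 4888.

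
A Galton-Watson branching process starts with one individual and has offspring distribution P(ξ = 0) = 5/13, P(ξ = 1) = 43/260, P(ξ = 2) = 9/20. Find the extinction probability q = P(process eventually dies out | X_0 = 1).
q = 100/117

The pgf is f(s) = 5/13 + 43/260·s + 9/20·s². The extinction probability q is the smallest fixed point of f in [0, 1]. Setting s = f(s):
  9/20·s² + (43/260 − 1)·s + 5/13 = 0
  9/20·s² − (5/13 + 9/20)·s + 5/13 = 0
which factors as (s − 1)·(9/20·s − 5/13) = 0, giving roots s = 1 and s = (5/13)/(9/20) = 100/117.
Mean offspring μ = 43/260 + 2·9/20 = 277/260 > 1 (supercritical), so q < 1. The extinction probability is the smaller root: q = (5/13)/(9/20) = 100/117.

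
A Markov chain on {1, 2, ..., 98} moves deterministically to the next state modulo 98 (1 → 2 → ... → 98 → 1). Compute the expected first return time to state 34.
E[T_34 | X_0 = 34] = 98

The chain cycles deterministically, so starting at state 34 it returns in exactly 98 steps. Equivalently, the stationary distribution is uniform π_j = 1/98 for every state j, so by Kac's formula E[T_34] = 1/π_34 = 98.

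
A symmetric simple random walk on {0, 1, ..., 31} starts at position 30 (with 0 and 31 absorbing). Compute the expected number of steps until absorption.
E[τ | X_0 = 30] = 30

Let v_k = E[τ | X_0 = k]. Boundary: v_0 = v_31 = 0. Recurrence: v_k = 1 + (v_{k-1} + v_{k+1})/2 for 1 ≤ k ≤ 30. The particular solution to v_k − (v_{k-1} + v_{k+1})/2 = 1 is v_k = −k^2. Adding homogeneous solution A + B k and matching boundaries gives v_k = k (31 − k). Substituting k = 30: v_30 = 30 · 1 = 30.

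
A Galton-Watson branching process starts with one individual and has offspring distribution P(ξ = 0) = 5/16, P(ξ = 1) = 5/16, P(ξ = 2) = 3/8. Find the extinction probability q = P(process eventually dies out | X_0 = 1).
q = 5/6

The pgf is f(s) = 5/16 + 5/16·s + 3/8·s². The extinction probability q is the smallest fixed point of f in [0, 1]. Setting s = f(s):
  3/8·s² + (5/16 − 1)·s + 5/16 = 0
  3/8·s² − (5/16 + 3/8)·s + 5/16 = 0
which factors as (s − 1)·(3/8·s − 5/16) = 0, giving roots s = 1 and s = (5/16)/(3/8) = 5/6.
Mean offspring μ = 5/16 + 2·3/8 = 17/16 > 1 (supercritical), so q < 1. The extinction probability is the smaller root: q = (5/16)/(3/8) = 5/6.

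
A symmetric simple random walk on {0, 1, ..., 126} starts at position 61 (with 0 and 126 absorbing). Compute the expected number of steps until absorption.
E[τ | X_0 = 61] = 3965

Let v_k = E[τ | X_0 = k]. Boundary: v_0 = v_126 = 0. Recurrence: v_k = 1 + (v_{k-1} + v_{k+1})/2 for 1 ≤ k ≤ 125. The particular solution to v_k − (v_{k-1} + v_{k+1})/2 = 1 is v_k = −k^2. Adding homogeneous solution A + B k and matching boundaries gives v_k = k (126 − k). Substituting k = 61: v_61 = 61 · 65 = 3965.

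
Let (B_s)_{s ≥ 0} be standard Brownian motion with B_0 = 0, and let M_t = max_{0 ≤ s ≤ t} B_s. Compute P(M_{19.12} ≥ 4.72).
P(M_{19.12} ≥ 4.72) = 2·P(B_{19.12} ≥ 4.72) = 2(1 − Φ(4.72/√19.12)) ≈ 0.2804

By the reflection principle for Brownian motion, P(M_t ≥ a) = 2 · P(B_t ≥ a) for a ≥ 0. Since B_t ~ N(0, t), P(B_t ≥ 4.72) = 1 − Φ(4.72/√t) = 1 − Φ(4.72/√19.12) = 1 − Φ(1.0794). So
  P(M_{19.12} ≥ 4.72) = 2(1 − Φ(1.0794)) ≈ 0.2804.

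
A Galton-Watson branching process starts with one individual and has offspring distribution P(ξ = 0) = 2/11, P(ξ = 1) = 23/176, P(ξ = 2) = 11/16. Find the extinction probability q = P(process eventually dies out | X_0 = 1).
q = 32/121

The pgf is f(s) = 2/11 + 23/176·s + 11/16·s². The extinction probability q is the smallest fixed point of f in [0, 1]. Setting s = f(s):
  11/16·s² + (23/176 − 1)·s + 2/11 = 0
  11/16·s² − (2/11 + 11/16)·s + 2/11 = 0
which factors as (s − 1)·(11/16·s − 2/11) = 0, giving roots s = 1 and s = (2/11)/(11/16) = 32/121.
Mean offspring μ = 23/176 + 2·11/16 = 265/176 > 1 (supercritical), so q < 1. The extinction probability is the smaller root: q = (2/11)/(11/16) = 32/121.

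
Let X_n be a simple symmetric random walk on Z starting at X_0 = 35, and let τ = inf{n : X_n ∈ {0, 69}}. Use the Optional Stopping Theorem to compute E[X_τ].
E[X_τ] = 35

X_n is a martingale and τ is a bounded-mean stopping time (indeed τ is finite a.s. with bounded expectation since the walk is in a bounded region). By the OST, E[X_τ] = E[X_0] = 35. Equivalently: E[X_τ] = 69 · P(hit 69 first) + 0 · P(hit 0 first) = 69 · (35/69) = 35.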